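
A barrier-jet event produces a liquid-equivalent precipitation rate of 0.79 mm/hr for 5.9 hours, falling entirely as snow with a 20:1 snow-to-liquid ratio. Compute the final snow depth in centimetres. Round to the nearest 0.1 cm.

Liquid-equivalent depth = 0.79 × 5.9 = 4.661 mm.
Snow depth = 4.661 mm × 20 = 93.22 mm = 9.3 cm.

snow depth ≈ 9.3 cm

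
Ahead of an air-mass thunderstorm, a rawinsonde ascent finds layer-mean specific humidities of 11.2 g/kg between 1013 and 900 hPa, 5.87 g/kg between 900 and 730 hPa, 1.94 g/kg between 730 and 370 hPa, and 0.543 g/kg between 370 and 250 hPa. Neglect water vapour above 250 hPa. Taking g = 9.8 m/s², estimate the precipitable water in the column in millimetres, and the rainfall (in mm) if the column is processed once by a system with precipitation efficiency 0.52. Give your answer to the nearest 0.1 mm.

PW ≈ 30.9 mm; rainfall ≈ 16.1 mm

Precipitable water is the column-integrated vapour mass per unit area: PW = (1/g) Σ q̄ Δp, with q in kg/kg and Δp in Pa (1 kg/m² of water = 1 mm).
Layer 1013–900 hPa: Δp = 113 hPa = 11300 Pa, q̄ = 0.0112 kg/kg → 0.0112 × 11300 / 9.8 = 12.91 mm
Layer 900–730 hPa: Δp = 170 hPa = 17000 Pa, q̄ = 0.00587 kg/kg → 0.00587 × 17000 / 9.8 = 10.18 mm
Layer 730–370 hPa: Δp = 360 hPa = 36000 Pa, q̄ = 0.00194 kg/kg → 0.00194 × 36000 / 9.8 = 7.13 mm
Layer 370–250 hPa: Δp = 120 hPa = 12000 Pa, q̄ = 0.000543 kg/kg → 0.000543 × 12000 / 9.8 = 0.66 mm
PW = 12.91 + 10.18 + 7.13 + 0.66 = 30.88 ≈ 30.9 mm.
Rainfall = ε × PW = 0.52 × 30.9 = 16.1 mm.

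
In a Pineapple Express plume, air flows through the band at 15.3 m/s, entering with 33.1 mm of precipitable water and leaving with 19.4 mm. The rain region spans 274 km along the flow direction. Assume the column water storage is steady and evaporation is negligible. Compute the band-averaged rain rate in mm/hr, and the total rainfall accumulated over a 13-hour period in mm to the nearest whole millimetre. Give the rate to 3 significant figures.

Column moisture flux per unit crosswind length is F = V × PW.
Inflow: F_in = 15.3 × 33.1 = 506.43 mm·m/s
Outflow: F_out = 15.3 × 19.4 = 296.82 mm·m/s
Steady-state rate R = (F_in − F_out)/L = (506.43 − 296.82) / 274000 m = 7.650e-04 mm/s.
R = 7.650e-04 × 3600 = 2.75 mm/hr.
Over 13 h: total = 2.75 × 13 = 35.75 ≈ 36 mm.

R ≈ 2.75 mm/hr; total ≈ 36 mm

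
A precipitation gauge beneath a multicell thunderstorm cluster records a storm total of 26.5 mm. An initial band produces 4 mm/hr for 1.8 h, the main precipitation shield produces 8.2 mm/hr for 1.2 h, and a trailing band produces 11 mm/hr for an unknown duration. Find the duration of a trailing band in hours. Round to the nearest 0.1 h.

Known phases: 4 × 1.8 + 8.2 × 1.2 = 7.2 + 9.84 = 17.04 mm.
Remaining depth = 26.5 − 17.04 = 9.46 mm.
Duration = 9.46 / 11 = 0.9 h.

duration ≈ 0.9 h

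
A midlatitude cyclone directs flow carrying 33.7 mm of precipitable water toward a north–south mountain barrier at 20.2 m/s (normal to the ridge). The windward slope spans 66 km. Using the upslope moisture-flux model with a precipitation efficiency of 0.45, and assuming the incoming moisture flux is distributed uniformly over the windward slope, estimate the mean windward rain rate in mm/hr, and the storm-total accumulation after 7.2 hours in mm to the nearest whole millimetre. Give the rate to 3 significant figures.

Incoming column moisture flux per unit ridge length: F = V × PW = 20.2 × 33.7 = 680.74 mm·m/s.
Spread over the 66 km slope with efficiency ε = 0.45: R = ε·F/W = 0.45 × 680.74 / 66000 m = 4.641e-03 mm/s.
R = 4.641e-03 × 3600 = 16.7 mm/hr.
Over 7.2 h: total = 16.7 × 7.2 = 120.24 ≈ 120 mm.

R ≈ 16.7 mm/hr; total ≈ 120 mm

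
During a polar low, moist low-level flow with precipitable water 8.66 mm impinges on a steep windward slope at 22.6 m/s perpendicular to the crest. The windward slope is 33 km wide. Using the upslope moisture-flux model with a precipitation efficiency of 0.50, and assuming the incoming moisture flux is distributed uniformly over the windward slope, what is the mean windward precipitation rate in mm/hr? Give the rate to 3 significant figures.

R ≈ 10.7 mm/hr

Incoming column moisture flux per unit ridge length: F = V × PW = 22.6 × 8.66 = 195.716 mm·m/s.
Spread over the 33 km slope with efficiency ε = 0.50: R = ε·F/W = 0.50 × 195.716 / 33000 m = 2.965e-03 mm/s.
R = 2.965e-03 × 3600 = 10.7 mm/hr.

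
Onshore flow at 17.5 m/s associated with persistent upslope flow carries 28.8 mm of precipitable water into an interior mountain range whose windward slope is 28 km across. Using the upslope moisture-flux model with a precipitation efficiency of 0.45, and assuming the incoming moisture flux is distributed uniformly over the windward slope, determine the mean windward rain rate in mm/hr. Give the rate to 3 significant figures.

R ≈ 29.2 mm/hr

Incoming column moisture flux per unit ridge length: F = V × PW = 17.5 × 28.8 = 504 mm·m/s.
Spread over the 28 km slope with efficiency ε = 0.45: R = ε·F/W = 0.45 × 504 / 28000 m = 8.100e-03 mm/s.
R = 8.100e-03 × 3600 = 29.2 mm/hr.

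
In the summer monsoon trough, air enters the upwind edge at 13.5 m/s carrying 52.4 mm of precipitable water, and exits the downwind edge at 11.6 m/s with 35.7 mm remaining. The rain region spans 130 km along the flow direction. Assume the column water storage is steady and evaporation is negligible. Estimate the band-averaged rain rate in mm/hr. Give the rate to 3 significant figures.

Column moisture flux per unit crosswind length is F = V × PW.
Inflow: F_in = 13.5 × 52.4 = 707.4 mm·m/s
Outflow: F_out = 11.6 × 35.7 = 414.12 mm·m/s
Steady-state rate R = (F_in − F_out)/L = (707.4 − 414.12) / 130000 m = 2.256e-03 mm/s.
R = 2.256e-03 × 3600 = 8.12 mm/hr.

R ≈ 8.12 mm/hr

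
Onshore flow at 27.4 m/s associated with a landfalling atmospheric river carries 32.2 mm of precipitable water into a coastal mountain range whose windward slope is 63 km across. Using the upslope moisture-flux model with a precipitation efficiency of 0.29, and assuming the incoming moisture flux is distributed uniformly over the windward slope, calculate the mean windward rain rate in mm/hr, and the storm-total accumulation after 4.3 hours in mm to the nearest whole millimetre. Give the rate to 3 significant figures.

Incoming column moisture flux per unit ridge length: F = V × PW = 27.4 × 32.2 = 882.28 mm·m/s.
Spread over the 63 km slope with efficiency ε = 0.29: R = ε·F/W = 0.29 × 882.28 / 63000 m = 4.061e-03 mm/s.
R = 4.061e-03 × 3600 = 14.6 mm/hr.
Over 4.3 h: total = 14.6 × 4.3 = 62.78 ≈ 63 mm.

R ≈ 14.6 mm/hr; total ≈ 63 mm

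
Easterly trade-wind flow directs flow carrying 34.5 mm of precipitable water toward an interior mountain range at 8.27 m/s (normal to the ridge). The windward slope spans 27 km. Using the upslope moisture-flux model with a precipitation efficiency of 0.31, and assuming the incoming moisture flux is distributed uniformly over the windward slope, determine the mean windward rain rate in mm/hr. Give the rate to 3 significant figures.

R ≈ 11.8 mm/hr

Incoming column moisture flux per unit ridge length: F = V × PW = 8.27 × 34.5 = 285.315 mm·m/s.
Spread over the 27 km slope with efficiency ε = 0.31: R = ε·F/W = 0.31 × 285.315 / 27000 m = 3.276e-03 mm/s.
R = 3.276e-03 × 3600 = 11.8 mm/hr.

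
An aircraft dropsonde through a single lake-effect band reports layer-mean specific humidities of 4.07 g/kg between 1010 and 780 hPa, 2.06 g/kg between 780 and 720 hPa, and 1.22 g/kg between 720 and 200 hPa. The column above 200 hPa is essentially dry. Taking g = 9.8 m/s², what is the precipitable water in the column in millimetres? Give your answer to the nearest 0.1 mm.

PW ≈ 17.3 mm

Precipitable water is the column-integrated vapour mass per unit area: PW = (1/g) Σ q̄ Δp, with q in kg/kg and Δp in Pa (1 kg/m² of water = 1 mm).
Layer 1010–780 hPa: Δp = 230 hPa = 23000 Pa, q̄ = 0.00407 kg/kg → 0.00407 × 23000 / 9.8 = 9.55 mm
Layer 780–720 hPa: Δp = 60 hPa = 6000 Pa, q̄ = 0.00206 kg/kg → 0.00206 × 6000 / 9.8 = 1.26 mm
Layer 720–200 hPa: Δp = 520 hPa = 52000 Pa, q̄ = 0.00122 kg/kg → 0.00122 × 52000 / 9.8 = 6.47 mm
PW = 9.55 + 1.26 + 6.47 = 17.28 ≈ 17.3 mm.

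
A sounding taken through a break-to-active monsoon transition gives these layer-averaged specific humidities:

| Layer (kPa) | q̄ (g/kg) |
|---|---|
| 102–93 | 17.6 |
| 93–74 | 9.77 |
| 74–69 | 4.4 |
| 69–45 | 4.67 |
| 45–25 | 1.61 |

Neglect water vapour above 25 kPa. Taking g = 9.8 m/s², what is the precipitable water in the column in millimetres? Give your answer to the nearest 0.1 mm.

PW ≈ 52.1 mm

Precipitable water is the column-integrated vapour mass per unit area: PW = (1/g) Σ q̄ Δp, with q in kg/kg and Δp in Pa (1 kg/m² of water = 1 mm).
Layer 102–93 kPa: Δp = 90 hPa = 9000 Pa, q̄ = 0.0176 kg/kg → 0.0176 × 9000 / 9.8 = 16.16 mm
Layer 93–74 kPa: Δp = 190 hPa = 19000 Pa, q̄ = 0.00977 kg/kg → 0.00977 × 19000 / 9.8 = 18.94 mm
Layer 74–69 kPa: Δp = 50 hPa = 5000 Pa, q̄ = 0.0044 kg/kg → 0.0044 × 5000 / 9.8 = 2.24 mm
Layer 69–45 kPa: Δp = 240 hPa = 24000 Pa, q̄ = 0.00467 kg/kg → 0.00467 × 24000 / 9.8 = 11.44 mm
Layer 45–25 kPa: Δp = 200 hPa = 20000 Pa, q̄ = 0.00161 kg/kg → 0.00161 × 20000 / 9.8 = 3.29 mm
PW = 16.16 + 18.94 + 2.24 + 11.44 + 3.29 = 52.07 ≈ 52.1 mm.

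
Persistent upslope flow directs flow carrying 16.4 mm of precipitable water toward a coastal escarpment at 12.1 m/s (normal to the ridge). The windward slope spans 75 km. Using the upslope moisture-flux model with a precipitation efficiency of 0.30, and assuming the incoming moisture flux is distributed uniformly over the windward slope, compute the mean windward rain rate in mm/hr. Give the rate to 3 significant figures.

R ≈ 2.86 mm/hr

Incoming column moisture flux per unit ridge length: F = V × PW = 12.1 × 16.4 = 198.44 mm·m/s.
Spread over the 75 km slope with efficiency ε = 0.30: R = ε·F/W = 0.30 × 198.44 / 75000 m = 7.938e-04 mm/s.
R = 7.938e-04 × 3600 = 2.86 mm/hr.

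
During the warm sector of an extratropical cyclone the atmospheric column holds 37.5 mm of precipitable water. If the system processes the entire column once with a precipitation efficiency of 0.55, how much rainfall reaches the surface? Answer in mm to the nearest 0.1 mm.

rainfall ≈ 20.6 mm

Rainfall = ε × PW = 0.55 × 37.5 = 20.6 mm.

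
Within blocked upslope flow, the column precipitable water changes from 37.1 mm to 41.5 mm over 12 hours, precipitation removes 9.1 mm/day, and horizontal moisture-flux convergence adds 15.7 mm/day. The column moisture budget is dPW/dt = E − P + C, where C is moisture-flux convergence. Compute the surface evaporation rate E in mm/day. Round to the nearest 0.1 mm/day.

E ≈ 2.2 mm/day

dPW/dt = (41.5 − 37.1) mm / (12/24 day) = +8.800 mm/day.
E = dPW/dt + P − C = (+8.800) + 9.1 − (15.7) = 2.2 mm/day.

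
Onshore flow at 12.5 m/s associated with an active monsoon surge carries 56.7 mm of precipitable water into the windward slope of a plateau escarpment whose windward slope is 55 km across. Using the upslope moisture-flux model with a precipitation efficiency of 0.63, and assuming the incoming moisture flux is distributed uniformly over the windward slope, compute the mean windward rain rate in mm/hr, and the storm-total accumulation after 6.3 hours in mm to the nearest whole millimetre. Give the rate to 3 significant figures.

Incoming column moisture flux per unit ridge length: F = V × PW = 12.5 × 56.7 = 708.75 mm·m/s.
Spread over the 55 km slope with efficiency ε = 0.63: R = ε·F/W = 0.63 × 708.75 / 55000 m = 8.118e-03 mm/s.
R = 8.118e-03 × 3600 = 29.2 mm/hr.
Over 6.3 h: total = 29.2 × 6.3 = 183.96 ≈ 184 mm.

R ≈ 29.2 mm/hr; total ≈ 184 mm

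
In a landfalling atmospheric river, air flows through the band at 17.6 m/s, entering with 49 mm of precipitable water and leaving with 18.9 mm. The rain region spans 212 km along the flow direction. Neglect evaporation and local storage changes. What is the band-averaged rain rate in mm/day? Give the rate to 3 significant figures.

R ≈ 216 mm/day

Column moisture flux per unit crosswind length is F = V × PW.
Inflow: F_in = 17.6 × 49 = 862.4 mm·m/s
Outflow: F_out = 17.6 × 18.9 = 332.64 mm·m/s
Steady-state rate R = (F_in − F_out)/L = (862.4 − 332.64) / 212000 m = 2.499e-03 mm/s.
R = 2.499e-03 × 3600 × 24 = 216 mm/day.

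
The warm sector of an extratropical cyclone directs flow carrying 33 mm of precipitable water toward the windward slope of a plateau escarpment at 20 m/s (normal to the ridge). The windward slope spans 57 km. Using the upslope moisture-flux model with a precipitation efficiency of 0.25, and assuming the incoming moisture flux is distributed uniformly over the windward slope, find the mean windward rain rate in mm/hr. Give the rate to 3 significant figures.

R ≈ 10.4 mm/hr

Incoming column moisture flux per unit ridge length: F = V × PW = 20 × 33 = 660 mm·m/s.
Spread over the 57 km slope with efficiency ε = 0.25: R = ε·F/W = 0.25 × 660 / 57000 m = 2.895e-03 mm/s.
R = 2.895e-03 × 3600 = 10.4 mm/hr.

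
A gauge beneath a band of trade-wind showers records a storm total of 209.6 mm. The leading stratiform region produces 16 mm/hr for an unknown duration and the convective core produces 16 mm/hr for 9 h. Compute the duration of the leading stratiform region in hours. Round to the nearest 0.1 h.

duration ≈ 4.1 h

Known phases: 16 × 9 = 144 mm.
Remaining depth = 209.6 − 144 = 65.6 mm.
Duration = 65.6 / 16 = 4.1 h.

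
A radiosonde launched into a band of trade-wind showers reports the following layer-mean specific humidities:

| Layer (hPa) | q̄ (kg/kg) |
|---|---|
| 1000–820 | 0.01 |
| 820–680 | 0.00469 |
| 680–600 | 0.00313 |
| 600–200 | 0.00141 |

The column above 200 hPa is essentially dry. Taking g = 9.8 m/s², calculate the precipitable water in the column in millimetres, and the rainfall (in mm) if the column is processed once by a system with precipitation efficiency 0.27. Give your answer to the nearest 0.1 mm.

PW ≈ 33.4 mm; rainfall ≈ 9.0 mm

Precipitable water is the column-integrated vapour mass per unit area: PW = (1/g) Σ q̄ Δp, with q in kg/kg and Δp in Pa (1 kg/m² of water = 1 mm).
Layer 1000–820 hPa: Δp = 180 hPa = 18000 Pa, q̄ = 0.01 kg/kg → 0.01 × 18000 / 9.8 = 18.37 mm
Layer 820–680 hPa: Δp = 140 hPa = 14000 Pa, q̄ = 0.00469 kg/kg → 0.00469 × 14000 / 9.8 = 6.70 mm
Layer 680–600 hPa: Δp = 80 hPa = 8000 Pa, q̄ = 0.00313 kg/kg → 0.00313 × 8000 / 9.8 = 2.56 mm
Layer 600–200 hPa: Δp = 400 hPa = 40000 Pa, q̄ = 0.00141 kg/kg → 0.00141 × 40000 / 9.8 = 5.76 mm
PW = 18.37 + 6.70 + 2.56 + 5.76 = 33.39 ≈ 33.4 mm.
Rainfall = ε × PW = 0.27 × 33.4 = 9.0 mm.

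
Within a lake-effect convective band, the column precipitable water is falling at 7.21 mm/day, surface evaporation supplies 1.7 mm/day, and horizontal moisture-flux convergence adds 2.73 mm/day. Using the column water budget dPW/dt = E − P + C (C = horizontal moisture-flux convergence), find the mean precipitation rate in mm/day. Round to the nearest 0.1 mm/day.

P ≈ 11.6 mm/day

dPW/dt = -7.21 mm/day.
P = E + C − dPW/dt = 1.7 + (2.73) − (-7.21) = 11.6 mm/day.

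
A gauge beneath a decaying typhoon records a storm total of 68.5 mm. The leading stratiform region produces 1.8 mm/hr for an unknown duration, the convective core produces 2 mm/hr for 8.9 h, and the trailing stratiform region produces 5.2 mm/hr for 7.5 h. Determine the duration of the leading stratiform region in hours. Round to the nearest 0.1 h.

duration ≈ 6.5 h

Known phases: 2 × 8.9 + 5.2 × 7.5 = 17.8 + 39 = 56.8 mm.
Remaining depth = 68.5 − 56.8 = 11.7 mm.
Duration = 11.7 / 1.8 = 6.5 h.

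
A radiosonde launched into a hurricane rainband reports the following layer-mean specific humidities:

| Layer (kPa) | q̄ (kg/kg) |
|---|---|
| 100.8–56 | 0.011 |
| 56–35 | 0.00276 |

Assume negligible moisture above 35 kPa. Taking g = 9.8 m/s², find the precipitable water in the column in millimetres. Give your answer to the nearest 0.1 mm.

PW ≈ 56.2 mm

Precipitable water is the column-integrated vapour mass per unit area: PW = (1/g) Σ q̄ Δp, with q in kg/kg and Δp in Pa (1 kg/m² of water = 1 mm).
Layer 100.8–56 kPa: Δp = 448 hPa = 44800 Pa, q̄ = 0.011 kg/kg → 0.011 × 44800 / 9.8 = 50.29 mm
Layer 56–35 kPa: Δp = 210 hPa = 21000 Pa, q̄ = 0.00276 kg/kg → 0.00276 × 21000 / 9.8 = 5.91 mm
PW = 50.29 + 5.91 = 56.20 ≈ 56.2 mm.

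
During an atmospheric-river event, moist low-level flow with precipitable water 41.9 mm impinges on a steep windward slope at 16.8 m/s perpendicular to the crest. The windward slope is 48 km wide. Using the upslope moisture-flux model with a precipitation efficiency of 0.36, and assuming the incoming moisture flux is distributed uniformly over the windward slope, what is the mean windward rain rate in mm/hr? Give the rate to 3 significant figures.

R ≈ 19.0 mm/hr

Incoming column moisture flux per unit ridge length: F = V × PW = 16.8 × 41.9 = 703.92 mm·m/s.
Spread over the 48 km slope with efficiency ε = 0.36: R = ε·F/W = 0.36 × 703.92 / 48000 m = 5.279e-03 mm/s.
R = 5.279e-03 × 3600 = 19.0 mm/hr.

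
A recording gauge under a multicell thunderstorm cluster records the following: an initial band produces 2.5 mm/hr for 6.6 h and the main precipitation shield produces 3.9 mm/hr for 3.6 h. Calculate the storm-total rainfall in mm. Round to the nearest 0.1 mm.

Total = Σ Rᵢ Δtᵢ = 2.5 × 6.6 + 3.9 × 3.6
      = 16.5 + 14.04 = 30.5 mm.

total ≈ 30.5 mm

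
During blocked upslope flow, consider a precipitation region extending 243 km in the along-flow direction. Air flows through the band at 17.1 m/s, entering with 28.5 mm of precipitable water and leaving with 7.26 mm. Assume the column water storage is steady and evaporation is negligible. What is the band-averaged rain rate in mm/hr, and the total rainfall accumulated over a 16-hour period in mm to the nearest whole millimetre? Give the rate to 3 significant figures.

R ≈ 5.38 mm/hr; total ≈ 86 mm

Column moisture flux per unit crosswind length is F = V × PW.
Inflow: F_in = 17.1 × 28.5 = 487.35 mm·m/s
Outflow: F_out = 17.1 × 7.26 = 124.146 mm·m/s
Steady-state rate R = (F_in − F_out)/L = (487.35 − 124.146) / 243000 m = 1.495e-03 mm/s.
R = 1.495e-03 × 3600 = 5.38 mm/hr.
Over 16 h: total = 5.38 × 16 = 86.08 ≈ 86 mm.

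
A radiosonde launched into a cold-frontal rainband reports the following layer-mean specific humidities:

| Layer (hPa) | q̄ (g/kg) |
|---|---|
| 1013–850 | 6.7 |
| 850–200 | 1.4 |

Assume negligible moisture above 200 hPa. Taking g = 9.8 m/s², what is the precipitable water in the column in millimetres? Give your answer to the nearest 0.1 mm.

Precipitable water is the column-integrated vapour mass per unit area: PW = (1/g) Σ q̄ Δp, with q in kg/kg and Δp in Pa (1 kg/m² of water = 1 mm).
Layer 1013–850 hPa: Δp = 163 hPa = 16300 Pa, q̄ = 0.0067 kg/kg → 0.0067 × 16300 / 9.8 = 11.14 mm
Layer 850–200 hPa: Δp = 650 hPa = 65000 Pa, q̄ = 0.0014 kg/kg → 0.0014 × 65000 / 9.8 = 9.29 mm
PW = 11.14 + 9.29 = 20.43 ≈ 20.4 mm.

PW ≈ 20.4 mm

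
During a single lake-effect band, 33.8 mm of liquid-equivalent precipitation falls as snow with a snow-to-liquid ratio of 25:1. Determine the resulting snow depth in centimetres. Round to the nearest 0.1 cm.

Snow depth = liquid × ratio = 33.8 mm × 25 = 845 mm = 84.5 cm.

snow depth ≈ 84.5 cm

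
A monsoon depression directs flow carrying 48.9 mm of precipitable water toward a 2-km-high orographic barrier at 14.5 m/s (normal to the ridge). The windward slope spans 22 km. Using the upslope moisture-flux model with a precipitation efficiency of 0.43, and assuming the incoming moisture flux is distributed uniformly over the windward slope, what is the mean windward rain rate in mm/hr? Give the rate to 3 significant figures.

R ≈ 49.9 mm/hr

Incoming column moisture flux per unit ridge length: F = V × PW = 14.5 × 48.9 = 709.05 mm·m/s.
Spread over the 22 km slope with efficiency ε = 0.43: R = ε·F/W = 0.43 × 709.05 / 22000 m = 1.386e-02 mm/s.
R = 1.386e-02 × 3600 = 49.9 mm/hr.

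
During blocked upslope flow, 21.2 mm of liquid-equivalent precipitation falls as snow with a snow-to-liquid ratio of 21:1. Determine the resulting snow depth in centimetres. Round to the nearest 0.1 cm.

Snow depth = liquid × ratio = 21.2 mm × 21 = 445.2 mm = 44.5 cm.

snow depth ≈ 44.5 cm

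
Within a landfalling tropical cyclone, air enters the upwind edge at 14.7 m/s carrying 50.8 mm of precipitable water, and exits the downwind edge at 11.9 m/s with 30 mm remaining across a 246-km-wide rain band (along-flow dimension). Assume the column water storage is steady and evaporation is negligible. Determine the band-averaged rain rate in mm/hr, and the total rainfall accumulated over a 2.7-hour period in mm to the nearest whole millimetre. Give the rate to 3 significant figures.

Column moisture flux per unit crosswind length is F = V × PW.
Inflow: F_in = 14.7 × 50.8 = 746.76 mm·m/s
Outflow: F_out = 11.9 × 30 = 357 mm·m/s
Steady-state rate R = (F_in − F_out)/L = (746.76 − 357) / 246000 m = 1.584e-03 mm/s.
R = 1.584e-03 × 3600 = 5.70 mm/hr.
Over 2.7 h: total = 5.70 × 2.7 = 15.39 ≈ 15 mm.

R ≈ 5.70 mm/hr; total ≈ 15 mm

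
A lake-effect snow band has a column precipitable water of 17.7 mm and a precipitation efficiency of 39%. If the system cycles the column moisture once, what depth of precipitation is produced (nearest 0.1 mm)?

precipitation ≈ 6.9 mm

Precipitation = ε × PW = 0.39 × 17.7 = 6.9 mm.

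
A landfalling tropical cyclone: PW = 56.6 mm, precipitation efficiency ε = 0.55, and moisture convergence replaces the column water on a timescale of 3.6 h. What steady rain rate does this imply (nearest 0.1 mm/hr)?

Each overturning extracts ε × PW = 0.55 × 56.6 = 31.13 mm.
Rate = ε·PW / τ = 31.13 / 3.6 h = 8.6 mm/hr.

R ≈ 8.6 mm/hr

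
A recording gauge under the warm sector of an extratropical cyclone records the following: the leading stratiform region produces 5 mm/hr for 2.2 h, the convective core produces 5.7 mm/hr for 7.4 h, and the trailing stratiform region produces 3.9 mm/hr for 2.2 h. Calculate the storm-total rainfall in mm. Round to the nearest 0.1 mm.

total ≈ 61.8 mm

Total = Σ Rᵢ Δtᵢ = 5 × 2.2 + 5.7 × 7.4 + 3.9 × 2.2
      = 11 + 42.18 + 8.58 = 61.8 mm.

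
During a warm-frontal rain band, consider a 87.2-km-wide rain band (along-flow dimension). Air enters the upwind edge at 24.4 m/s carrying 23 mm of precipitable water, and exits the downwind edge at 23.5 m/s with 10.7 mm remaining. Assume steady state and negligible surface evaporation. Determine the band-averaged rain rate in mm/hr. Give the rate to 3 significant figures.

Column moisture flux per unit crosswind length is F = V × PW.
Inflow: F_in = 24.4 × 23 = 561.2 mm·m/s
Outflow: F_out = 23.5 × 10.7 = 251.45 mm·m/s
Steady-state rate R = (F_in − F_out)/L = (561.2 − 251.45) / 87200 m = 3.552e-03 mm/s.
R = 3.552e-03 × 3600 = 12.8 mm/hr.

R ≈ 12.8 mm/hr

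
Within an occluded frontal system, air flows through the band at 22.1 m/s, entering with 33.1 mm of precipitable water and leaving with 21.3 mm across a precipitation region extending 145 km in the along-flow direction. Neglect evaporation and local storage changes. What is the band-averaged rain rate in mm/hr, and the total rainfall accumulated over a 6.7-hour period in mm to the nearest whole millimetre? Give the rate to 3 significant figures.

Column moisture flux per unit crosswind length is F = V × PW.
Inflow: F_in = 22.1 × 33.1 = 731.51 mm·m/s
Outflow: F_out = 22.1 × 21.3 = 470.73 mm·m/s
Steady-state rate R = (F_in − F_out)/L = (731.51 − 470.73) / 145000 m = 1.798e-03 mm/s.
R = 1.798e-03 × 3600 = 6.47 mm/hr.
Over 6.7 h: total = 6.47 × 6.7 = 43.349 ≈ 43 mm.

R ≈ 6.47 mm/hr; total ≈ 43 mm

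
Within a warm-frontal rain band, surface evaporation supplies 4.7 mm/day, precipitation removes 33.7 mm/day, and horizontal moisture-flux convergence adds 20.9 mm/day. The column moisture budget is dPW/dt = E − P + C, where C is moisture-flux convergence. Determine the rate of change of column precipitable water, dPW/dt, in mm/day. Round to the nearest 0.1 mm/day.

dPW/dt ≈ -8.1 mm/day

dPW/dt = E − P + C = 4.7 − 33.7 + (20.9) = -8.1 mm/day.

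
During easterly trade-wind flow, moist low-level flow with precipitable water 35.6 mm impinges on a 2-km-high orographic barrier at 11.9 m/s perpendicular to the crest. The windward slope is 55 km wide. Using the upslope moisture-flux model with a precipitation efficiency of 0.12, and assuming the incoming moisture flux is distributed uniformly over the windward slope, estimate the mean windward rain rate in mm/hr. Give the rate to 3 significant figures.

Incoming column moisture flux per unit ridge length: F = V × PW = 11.9 × 35.6 = 423.64 mm·m/s.
Spread over the 55 km slope with efficiency ε = 0.12: R = ε·F/W = 0.12 × 423.64 / 55000 m = 9.243e-04 mm/s.
R = 9.243e-04 × 3600 = 3.33 mm/hr.

R ≈ 3.33 mm/hr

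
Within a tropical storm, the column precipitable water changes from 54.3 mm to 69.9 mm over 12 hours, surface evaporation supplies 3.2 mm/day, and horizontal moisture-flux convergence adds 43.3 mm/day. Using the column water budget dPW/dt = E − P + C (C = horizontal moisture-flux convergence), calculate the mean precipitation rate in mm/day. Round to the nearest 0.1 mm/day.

P ≈ 15.3 mm/day

dPW/dt = (69.9 − 54.3) mm / (12/24 day) = +31.200 mm/day.
P = E + C − dPW/dt = 3.2 + (43.3) − (+31.200) = 15.3 mm/day.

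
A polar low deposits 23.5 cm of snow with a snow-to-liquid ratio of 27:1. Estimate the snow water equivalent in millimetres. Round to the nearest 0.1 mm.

SWE ≈ 8.7 mm

SWE = snow depth / ratio = 23.5 cm / 27 = 0.870 cm = 8.7 mm.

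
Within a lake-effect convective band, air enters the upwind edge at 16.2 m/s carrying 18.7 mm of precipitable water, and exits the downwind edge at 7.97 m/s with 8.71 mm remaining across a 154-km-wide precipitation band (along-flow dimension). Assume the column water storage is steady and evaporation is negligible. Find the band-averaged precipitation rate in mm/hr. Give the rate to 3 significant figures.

Column moisture flux per unit crosswind length is F = V × PW.
Inflow: F_in = 16.2 × 18.7 = 302.94 mm·m/s
Outflow: F_out = 7.97 × 8.71 = 69.4187 mm·m/s
Steady-state rate R = (F_in − F_out)/L = (302.94 − 69.4187) / 154000 m = 1.516e-03 mm/s.
R = 1.516e-03 × 3600 = 5.46 mm/hr.

R ≈ 5.46 mm/hr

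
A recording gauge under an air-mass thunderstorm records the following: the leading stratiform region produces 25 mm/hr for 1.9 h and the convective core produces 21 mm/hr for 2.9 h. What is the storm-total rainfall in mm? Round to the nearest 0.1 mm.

total ≈ 108.4 mm

Total = Σ Rᵢ Δtᵢ = 25 × 1.9 + 21 × 2.9
      = 47.5 + 60.9 = 108.4 mm.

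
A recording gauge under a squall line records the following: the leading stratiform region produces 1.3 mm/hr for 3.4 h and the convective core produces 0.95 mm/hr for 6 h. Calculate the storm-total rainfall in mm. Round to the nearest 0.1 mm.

total ≈ 10.1 mm

Total = Σ Rᵢ Δtᵢ = 1.3 × 3.4 + 0.95 × 6
      = 4.42 + 5.7 = 10.1 mm.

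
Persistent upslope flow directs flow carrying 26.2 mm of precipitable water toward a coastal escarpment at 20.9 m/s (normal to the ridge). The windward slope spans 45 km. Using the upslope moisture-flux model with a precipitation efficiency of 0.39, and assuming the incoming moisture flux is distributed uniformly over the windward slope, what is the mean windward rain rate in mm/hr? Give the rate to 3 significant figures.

R ≈ 17.1 mm/hr

Incoming column moisture flux per unit ridge length: F = V × PW = 20.9 × 26.2 = 547.58 mm·m/s.
Spread over the 45 km slope with efficiency ε = 0.39: R = ε·F/W = 0.39 × 547.58 / 45000 m = 4.746e-03 mm/s.
R = 4.746e-03 × 3600 = 17.1 mm/hr.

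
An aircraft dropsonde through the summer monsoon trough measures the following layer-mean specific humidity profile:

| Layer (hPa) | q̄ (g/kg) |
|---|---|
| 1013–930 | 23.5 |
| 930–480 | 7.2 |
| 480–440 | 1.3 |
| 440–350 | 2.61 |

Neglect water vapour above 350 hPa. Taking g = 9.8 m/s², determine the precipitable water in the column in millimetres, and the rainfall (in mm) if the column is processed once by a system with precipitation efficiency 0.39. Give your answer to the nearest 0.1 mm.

PW ≈ 55.9 mm; rainfall ≈ 21.8 mm

Precipitable water is the column-integrated vapour mass per unit area: PW = (1/g) Σ q̄ Δp, with q in kg/kg and Δp in Pa (1 kg/m² of water = 1 mm).
Layer 1013–930 hPa: Δp = 83 hPa = 8300 Pa, q̄ = 0.0235 kg/kg → 0.0235 × 8300 / 9.8 = 19.90 mm
Layer 930–480 hPa: Δp = 450 hPa = 45000 Pa, q̄ = 0.0072 kg/kg → 0.0072 × 45000 / 9.8 = 33.06 mm
Layer 480–440 hPa: Δp = 40 hPa = 4000 Pa, q̄ = 0.0013 kg/kg → 0.0013 × 4000 / 9.8 = 0.53 mm
Layer 440–350 hPa: Δp = 90 hPa = 9000 Pa, q̄ = 0.00261 kg/kg → 0.00261 × 9000 / 9.8 = 2.40 mm
PW = 19.90 + 33.06 + 0.53 + 2.40 = 55.89 ≈ 55.9 mm.
Rainfall = ε × PW = 0.39 × 55.9 = 21.8 mm.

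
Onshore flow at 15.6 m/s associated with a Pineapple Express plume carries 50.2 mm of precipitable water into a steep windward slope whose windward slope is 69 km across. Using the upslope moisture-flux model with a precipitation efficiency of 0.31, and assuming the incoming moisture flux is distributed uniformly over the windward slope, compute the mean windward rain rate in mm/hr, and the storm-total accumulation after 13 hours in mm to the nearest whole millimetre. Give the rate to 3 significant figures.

R ≈ 12.7 mm/hr; total ≈ 165 mm

Incoming column moisture flux per unit ridge length: F = V × PW = 15.6 × 50.2 = 783.12 mm·m/s.
Spread over the 69 km slope with efficiency ε = 0.31: R = ε·F/W = 0.31 × 783.12 / 69000 m = 3.518e-03 mm/s.
R = 3.518e-03 × 3600 = 12.7 mm/hr.
Over 13 h: total = 12.7 × 13 = 165.1 ≈ 165 mm.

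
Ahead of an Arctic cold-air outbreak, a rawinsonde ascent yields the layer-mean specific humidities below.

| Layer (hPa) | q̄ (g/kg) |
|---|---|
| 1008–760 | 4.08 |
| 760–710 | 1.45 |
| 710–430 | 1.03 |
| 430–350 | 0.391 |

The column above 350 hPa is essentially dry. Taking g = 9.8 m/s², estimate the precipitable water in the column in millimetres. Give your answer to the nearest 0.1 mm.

Precipitable water is the column-integrated vapour mass per unit area: PW = (1/g) Σ q̄ Δp, with q in kg/kg and Δp in Pa (1 kg/m² of water = 1 mm).
Layer 1008–760 hPa: Δp = 248 hPa = 24800 Pa, q̄ = 0.00408 kg/kg → 0.00408 × 24800 / 9.8 = 10.32 mm
Layer 760–710 hPa: Δp = 50 hPa = 5000 Pa, q̄ = 0.00145 kg/kg → 0.00145 × 5000 / 9.8 = 0.74 mm
Layer 710–430 hPa: Δp = 280 hPa = 28000 Pa, q̄ = 0.00103 kg/kg → 0.00103 × 28000 / 9.8 = 2.94 mm
Layer 430–350 hPa: Δp = 80 hPa = 8000 Pa, q̄ = 0.000391 kg/kg → 0.000391 × 8000 / 9.8 = 0.32 mm
PW = 10.32 + 0.74 + 2.94 + 0.32 = 14.32 ≈ 14.3 mm.

PW ≈ 14.3 mm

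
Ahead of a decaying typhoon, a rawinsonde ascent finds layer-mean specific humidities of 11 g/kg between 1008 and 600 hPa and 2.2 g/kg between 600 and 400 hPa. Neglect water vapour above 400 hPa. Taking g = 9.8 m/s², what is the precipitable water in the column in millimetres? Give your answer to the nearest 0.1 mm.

Precipitable water is the column-integrated vapour mass per unit area: PW = (1/g) Σ q̄ Δp, with q in kg/kg and Δp in Pa (1 kg/m² of water = 1 mm).
Layer 1008–600 hPa: Δp = 408 hPa = 40800 Pa, q̄ = 0.011 kg/kg → 0.011 × 40800 / 9.8 = 45.80 mm
Layer 600–400 hPa: Δp = 200 hPa = 20000 Pa, q̄ = 0.0022 kg/kg → 0.0022 × 20000 / 9.8 = 4.49 mm
PW = 45.80 + 4.49 = 50.29 ≈ 50.3 mm.

PW ≈ 50.3 mm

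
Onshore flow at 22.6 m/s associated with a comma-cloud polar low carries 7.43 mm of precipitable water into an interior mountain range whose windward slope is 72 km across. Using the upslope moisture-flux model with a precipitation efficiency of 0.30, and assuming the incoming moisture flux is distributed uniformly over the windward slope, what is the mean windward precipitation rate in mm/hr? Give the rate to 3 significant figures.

R ≈ 2.52 mm/hr

Incoming column moisture flux per unit ridge length: F = V × PW = 22.6 × 7.43 = 167.918 mm·m/s.
Spread over the 72 km slope with efficiency ε = 0.30: R = ε·F/W = 0.30 × 167.918 / 72000 m = 6.997e-04 mm/s.
R = 6.997e-04 × 3600 = 2.52 mm/hr.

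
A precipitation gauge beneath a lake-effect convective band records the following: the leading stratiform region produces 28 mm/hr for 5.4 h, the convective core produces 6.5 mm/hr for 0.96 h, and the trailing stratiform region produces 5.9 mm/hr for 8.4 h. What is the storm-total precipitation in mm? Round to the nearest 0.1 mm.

Total = Σ Rᵢ Δtᵢ = 28 × 5.4 + 6.5 × 0.96 + 5.9 × 8.4
      = 151.2 + 6.24 + 49.56 = 207.0 mm.

total ≈ 207.0 mm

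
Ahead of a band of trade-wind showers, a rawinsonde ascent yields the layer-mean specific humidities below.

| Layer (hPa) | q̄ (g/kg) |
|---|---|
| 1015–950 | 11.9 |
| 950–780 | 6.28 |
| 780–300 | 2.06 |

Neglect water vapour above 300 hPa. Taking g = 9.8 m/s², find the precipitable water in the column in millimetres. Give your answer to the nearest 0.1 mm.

PW ≈ 28.9 mm

Precipitable water is the column-integrated vapour mass per unit area: PW = (1/g) Σ q̄ Δp, with q in kg/kg and Δp in Pa (1 kg/m² of water = 1 mm).
Layer 1015–950 hPa: Δp = 65 hPa = 6500 Pa, q̄ = 0.0119 kg/kg → 0.0119 × 6500 / 9.8 = 7.89 mm
Layer 950–780 hPa: Δp = 170 hPa = 17000 Pa, q̄ = 0.00628 kg/kg → 0.00628 × 17000 / 9.8 = 10.89 mm
Layer 780–300 hPa: Δp = 480 hPa = 48000 Pa, q̄ = 0.00206 kg/kg → 0.00206 × 48000 / 9.8 = 10.09 mm
PW = 7.89 + 10.89 + 10.09 = 28.87 ≈ 28.9 mm.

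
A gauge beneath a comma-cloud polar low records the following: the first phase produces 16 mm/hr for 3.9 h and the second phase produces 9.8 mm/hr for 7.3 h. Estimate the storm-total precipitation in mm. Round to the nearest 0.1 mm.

total ≈ 133.9 mm

Total = Σ Rᵢ Δtᵢ = 16 × 3.9 + 9.8 × 7.3
      = 62.4 + 71.54 = 133.9 mm.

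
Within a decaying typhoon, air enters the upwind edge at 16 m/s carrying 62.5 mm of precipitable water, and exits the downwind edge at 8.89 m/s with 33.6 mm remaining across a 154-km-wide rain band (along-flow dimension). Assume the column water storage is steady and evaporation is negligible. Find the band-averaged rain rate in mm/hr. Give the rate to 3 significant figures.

Column moisture flux per unit crosswind length is F = V × PW.
Inflow: F_in = 16 × 62.5 = 1000 mm·m/s
Outflow: F_out = 8.89 × 33.6 = 298.704 mm·m/s
Steady-state rate R = (F_in − F_out)/L = (1000 − 298.704) / 154000 m = 4.554e-03 mm/s.
R = 4.554e-03 × 3600 = 16.4 mm/hr.

R ≈ 16.4 mm/hr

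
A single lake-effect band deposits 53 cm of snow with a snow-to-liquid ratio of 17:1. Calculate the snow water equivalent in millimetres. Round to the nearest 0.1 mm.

SWE ≈ 31.2 mm

SWE = snow depth / ratio = 53 cm / 17 = 3.118 cm = 31.2 mm.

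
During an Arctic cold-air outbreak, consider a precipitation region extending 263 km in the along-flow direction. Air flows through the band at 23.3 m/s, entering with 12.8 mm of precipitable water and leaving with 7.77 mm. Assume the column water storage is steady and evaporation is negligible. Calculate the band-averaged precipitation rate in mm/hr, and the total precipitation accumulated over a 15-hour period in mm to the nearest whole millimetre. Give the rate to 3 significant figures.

Column moisture flux per unit crosswind length is F = V × PW.
Inflow: F_in = 23.3 × 12.8 = 298.24 mm·m/s
Outflow: F_out = 23.3 × 7.77 = 181.041 mm·m/s
Steady-state rate R = (F_in − F_out)/L = (298.24 − 181.041) / 263000 m = 4.456e-04 mm/s.
R = 4.456e-04 × 3600 = 1.60 mm/hr.
Over 15 h: total = 1.60 × 15 = 24 mm.

R ≈ 1.60 mm/hr; total ≈ 24 mm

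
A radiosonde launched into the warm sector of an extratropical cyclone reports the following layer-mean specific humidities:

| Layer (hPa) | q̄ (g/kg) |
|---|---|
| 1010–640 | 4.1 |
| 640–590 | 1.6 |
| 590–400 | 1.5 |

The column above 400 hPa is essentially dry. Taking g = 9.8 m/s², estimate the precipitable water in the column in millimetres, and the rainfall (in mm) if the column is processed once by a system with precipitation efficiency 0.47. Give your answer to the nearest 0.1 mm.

PW ≈ 19.2 mm; rainfall ≈ 9.0 mm

Precipitable water is the column-integrated vapour mass per unit area: PW = (1/g) Σ q̄ Δp, with q in kg/kg and Δp in Pa (1 kg/m² of water = 1 mm).
Layer 1010–640 hPa: Δp = 370 hPa = 37000 Pa, q̄ = 0.0041 kg/kg → 0.0041 × 37000 / 9.8 = 15.48 mm
Layer 640–590 hPa: Δp = 50 hPa = 5000 Pa, q̄ = 0.0016 kg/kg → 0.0016 × 5000 / 9.8 = 0.82 mm
Layer 590–400 hPa: Δp = 190 hPa = 19000 Pa, q̄ = 0.0015 kg/kg → 0.0015 × 19000 / 9.8 = 2.91 mm
PW = 15.48 + 0.82 + 2.91 = 19.21 ≈ 19.2 mm.
Rainfall = ε × PW = 0.47 × 19.2 = 9.0 mm.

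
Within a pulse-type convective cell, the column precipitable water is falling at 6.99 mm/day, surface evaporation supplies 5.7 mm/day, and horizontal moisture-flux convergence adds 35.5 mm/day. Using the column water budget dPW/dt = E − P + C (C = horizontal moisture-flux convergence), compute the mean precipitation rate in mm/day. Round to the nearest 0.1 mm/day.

dPW/dt = -6.99 mm/day.
P = E + C − dPW/dt = 5.7 + (35.5) − (-6.99) = 48.2 mm/day.

P ≈ 48.2 mm/day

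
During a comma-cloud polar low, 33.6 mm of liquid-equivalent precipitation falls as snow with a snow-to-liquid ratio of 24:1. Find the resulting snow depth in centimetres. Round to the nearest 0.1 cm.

Snow depth = liquid × ratio = 33.6 mm × 24 = 806.4 mm = 80.6 cm.

snow depth ≈ 80.6 cm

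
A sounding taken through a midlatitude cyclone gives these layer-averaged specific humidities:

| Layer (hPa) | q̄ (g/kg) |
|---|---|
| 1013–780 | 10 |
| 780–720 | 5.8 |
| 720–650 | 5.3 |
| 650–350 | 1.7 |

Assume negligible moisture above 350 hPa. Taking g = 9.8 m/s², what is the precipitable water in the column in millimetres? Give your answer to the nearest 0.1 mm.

Precipitable water is the column-integrated vapour mass per unit area: PW = (1/g) Σ q̄ Δp, with q in kg/kg and Δp in Pa (1 kg/m² of water = 1 mm).
Layer 1013–780 hPa: Δp = 233 hPa = 23300 Pa, q̄ = 0.01 kg/kg → 0.01 × 23300 / 9.8 = 23.78 mm
Layer 780–720 hPa: Δp = 60 hPa = 6000 Pa, q̄ = 0.0058 kg/kg → 0.0058 × 6000 / 9.8 = 3.55 mm
Layer 720–650 hPa: Δp = 70 hPa = 7000 Pa, q̄ = 0.0053 kg/kg → 0.0053 × 7000 / 9.8 = 3.79 mm
Layer 650–350 hPa: Δp = 300 hPa = 30000 Pa, q̄ = 0.0017 kg/kg → 0.0017 × 30000 / 9.8 = 5.20 mm
PW = 23.78 + 3.55 + 3.79 + 5.20 = 36.32 ≈ 36.3 mm.

PW ≈ 36.3 mm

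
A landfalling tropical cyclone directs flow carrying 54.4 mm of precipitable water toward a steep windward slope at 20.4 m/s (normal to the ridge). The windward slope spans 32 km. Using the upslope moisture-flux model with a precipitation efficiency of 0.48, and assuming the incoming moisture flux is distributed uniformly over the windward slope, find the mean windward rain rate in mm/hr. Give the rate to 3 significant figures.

Incoming column moisture flux per unit ridge length: F = V × PW = 20.4 × 54.4 = 1109.76 mm·m/s.
Spread over the 32 km slope with efficiency ε = 0.48: R = ε·F/W = 0.48 × 1109.76 / 32000 m = 1.665e-02 mm/s.
R = 1.665e-02 × 3600 = 59.9 mm/hr.

R ≈ 59.9 mm/hr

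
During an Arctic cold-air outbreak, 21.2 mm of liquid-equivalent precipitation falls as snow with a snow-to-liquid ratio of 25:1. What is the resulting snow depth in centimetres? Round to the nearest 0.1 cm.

snow depth ≈ 53.0 cm

Snow depth = liquid × ratio = 21.2 mm × 25 = 530 mm = 53.0 cm.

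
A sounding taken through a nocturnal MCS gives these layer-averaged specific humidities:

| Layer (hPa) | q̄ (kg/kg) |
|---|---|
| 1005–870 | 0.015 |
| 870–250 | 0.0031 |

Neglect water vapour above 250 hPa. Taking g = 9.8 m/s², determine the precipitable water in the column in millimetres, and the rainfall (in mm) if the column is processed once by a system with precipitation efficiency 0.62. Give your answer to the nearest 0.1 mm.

Precipitable water is the column-integrated vapour mass per unit area: PW = (1/g) Σ q̄ Δp, with q in kg/kg and Δp in Pa (1 kg/m² of water = 1 mm).
Layer 1005–870 hPa: Δp = 135 hPa = 13500 Pa, q̄ = 0.015 kg/kg → 0.015 × 13500 / 9.8 = 20.66 mm
Layer 870–250 hPa: Δp = 620 hPa = 62000 Pa, q̄ = 0.0031 kg/kg → 0.0031 × 62000 / 9.8 = 19.61 mm
PW = 20.66 + 19.61 = 40.27 ≈ 40.3 mm.
Rainfall = ε × PW = 0.62 × 40.3 = 25.0 mm.

PW ≈ 40.3 mm; rainfall ≈ 25.0 mm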